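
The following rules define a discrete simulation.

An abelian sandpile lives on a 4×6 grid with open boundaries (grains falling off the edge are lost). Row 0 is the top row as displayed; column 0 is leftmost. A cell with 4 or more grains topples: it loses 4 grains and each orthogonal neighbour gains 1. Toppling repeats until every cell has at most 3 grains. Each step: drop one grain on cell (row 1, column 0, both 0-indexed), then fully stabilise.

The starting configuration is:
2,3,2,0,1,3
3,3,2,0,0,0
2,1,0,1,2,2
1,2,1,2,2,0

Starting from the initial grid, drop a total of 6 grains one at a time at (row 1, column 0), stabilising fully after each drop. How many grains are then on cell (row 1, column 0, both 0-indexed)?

t=0: 2,3,2,0,1,3
3,3,2,0,0,0
2,1,0,1,2,2
1,2,1,2,2,0
t=1: 0,1,3,0,1,3
2,1,3,0,0,0
3,2,0,1,2,2
1,2,1,2,2,0
t=2: 0,1,3,0,1,3
3,1,3,0,0,0
3,2,0,1,2,2
1,2,1,2,2,0
t=3: 1,1,3,0,1,3
1,2,3,0,0,0
0,3,0,1,2,2
2,2,1,2,2,0
t=4: 1,1,3,0,1,3
2,2,3,0,0,0
0,3,0,1,2,2
2,2,1,2,2,0
t=5: 1,1,3,0,1,3
3,2,3,0,0,0
0,3,0,1,2,2
2,2,1,2,2,0
t=6: 2,1,3,0,1,3
0,3,3,0,0,0
1,3,0,1,2,2
2,2,1,2,2,0

0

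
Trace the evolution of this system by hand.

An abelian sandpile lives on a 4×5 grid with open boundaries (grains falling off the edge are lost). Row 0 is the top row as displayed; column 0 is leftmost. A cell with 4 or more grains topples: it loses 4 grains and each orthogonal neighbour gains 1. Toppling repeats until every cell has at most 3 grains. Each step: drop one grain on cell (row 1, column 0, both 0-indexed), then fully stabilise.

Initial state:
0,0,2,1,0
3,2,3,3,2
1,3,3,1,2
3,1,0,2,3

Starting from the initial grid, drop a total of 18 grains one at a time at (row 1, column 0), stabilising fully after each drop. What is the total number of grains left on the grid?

gen 0: 0,0,2,1,0
3,2,3,3,2
1,3,3,1,2
3,1,0,2,3
gen 1: 1,0,2,1,0
0,3,3,3,2
2,3,3,1,2
3,1,0,2,3
gen 2: 1,0,2,1,0
1,3,3,3,2
2,3,3,1,2
3,1,0,2,3
gen 3: 1,0,2,1,0
2,3,3,3,2
2,3,3,1,2
3,1,0,2,3
gen 4: 1,0,2,1,0
3,3,3,3,2
2,3,3,1,2
3,1,0,2,3
gen 5: 2,1,3,2,0
2,2,2,0,3
1,2,1,3,2
0,3,1,2,3
gen 6: 2,1,3,2,0
3,2,2,0,3
1,2,1,3,2
0,3,1,2,3
gen 7: 3,1,3,2,0
0,3,2,0,3
2,2,1,3,2
0,3,1,2,3
gen 8: 3,1,3,2,0
1,3,2,0,3
2,2,1,3,2
0,3,1,2,3
gen 9: 3,1,3,2,0
2,3,2,0,3
2,2,1,3,2
0,3,1,2,3
gen 10: 3,1,3,2,0
3,3,2,0,3
2,2,1,3,2
0,3,1,2,3
gen 11: 0,3,3,2,0
2,0,3,0,3
3,3,1,3,2
0,3,1,2,3
gen 12: 0,3,3,2,0
3,0,3,0,3
3,3,1,3,2
0,3,1,2,3
gen 13: 1,3,3,2,0
1,2,3,0,3
1,1,2,3,2
2,0,2,2,3
gen 14: 1,3,3,2,0
2,2,3,0,3
1,1,2,3,2
2,0,2,2,3
gen 15: 1,3,3,2,0
3,2,3,0,3
1,1,2,3,2
2,0,2,2,3
gen 16: 2,3,3,2,0
0,3,3,0,3
2,1,2,3,2
2,0,2,2,3
gen 17: 2,3,3,2,0
1,3,3,0,3
2,1,2,3,2
2,0,2,2,3
gen 18: 2,3,3,2,0
2,3,3,0,3
2,1,2,3,2
2,0,2,2,3

40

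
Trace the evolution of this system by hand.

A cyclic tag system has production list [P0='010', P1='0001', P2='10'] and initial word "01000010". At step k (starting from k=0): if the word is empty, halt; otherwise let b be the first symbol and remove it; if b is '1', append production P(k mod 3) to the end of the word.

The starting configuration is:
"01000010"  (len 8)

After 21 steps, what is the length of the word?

gen 0: "01000010"  (len 8)
gen 1: "1000010"  (len 7)
gen 2: "0000100001"  (len 10)
gen 3: "000100001"  (len 9)
gen 4: "00100001"  (len 8)
gen 5: "0100001"  (len 7)
gen 6: "100001"  (len 6)
gen 7: "00001010"  (len 8)
gen 8: "0001010"  (len 7)
gen 9: "001010"  (len 6)
gen 10: "01010"  (len 5)
gen 11: "1010"  (len 4)
gen 12: "01010"  (len 5)
gen 13: "1010"  (len 4)
gen 14: "0100001"  (len 7)
gen 15: "100001"  (len 6)
gen 16: "00001010"  (len 8)
gen 17: "0001010"  (len 7)
gen 18: "001010"  (len 6)
gen 19: "01010"  (len 5)
gen 20: "1010"  (len 4)
gen 21: "01010"  (len 5)

5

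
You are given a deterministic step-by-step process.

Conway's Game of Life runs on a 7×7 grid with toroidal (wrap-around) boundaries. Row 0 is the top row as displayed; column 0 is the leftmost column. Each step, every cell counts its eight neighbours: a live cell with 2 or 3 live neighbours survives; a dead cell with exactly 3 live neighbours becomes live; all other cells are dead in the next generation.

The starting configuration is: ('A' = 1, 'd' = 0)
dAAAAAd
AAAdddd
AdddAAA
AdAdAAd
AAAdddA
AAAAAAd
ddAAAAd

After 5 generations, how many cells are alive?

7

t=0: dAAAAAd
AAAdddd
AdddAAA
AdAdAAd
AAAdddA
AAAAAAd
ddAAAAd
t=1: AddddAA
ddddddd
ddAdAdd
ddAdAdd
ddddddd
ddddddd
Adddddd
t=2: AdddddA
dddddAA
ddddddd
ddddddd
ddddddd
ddddddd
Adddddd
t=3: AddddAd
AddddAA
ddddddd
ddddddd
ddddddd
ddddddd
AdddddA
t=4: dAdddAd
AddddAd
ddddddA
ddddddd
ddddddd
ddddddd
AdddddA
t=5: dAdddAd
AddddAd
ddddddA
ddddddd
ddddddd
ddddddd
AdddddA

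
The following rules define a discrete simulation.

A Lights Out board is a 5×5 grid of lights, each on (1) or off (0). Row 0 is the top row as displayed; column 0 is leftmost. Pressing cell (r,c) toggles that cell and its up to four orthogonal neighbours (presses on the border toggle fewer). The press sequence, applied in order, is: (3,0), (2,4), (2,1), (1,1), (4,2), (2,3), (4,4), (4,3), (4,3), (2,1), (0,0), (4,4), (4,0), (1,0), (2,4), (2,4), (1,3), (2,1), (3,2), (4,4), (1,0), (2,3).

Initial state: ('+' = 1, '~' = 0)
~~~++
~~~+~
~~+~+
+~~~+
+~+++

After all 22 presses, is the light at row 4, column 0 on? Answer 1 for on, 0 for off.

1

[0] ~~~++
~~~+~
~~+~+
+~~~+
+~+++
[1] ~~~++
~~~+~
+~+~+
~+~~+
~~+++
[2] ~~~++
~~~++
+~++~
~+~~~
~~+++
[3] ~~~++
~+~++
~+~+~
~~~~~
~~+++
[4] ~+~++
+~+++
~~~+~
~~~~~
~~+++
[5] ~+~++
+~+++
~~~+~
~~+~~
~+~~+
[6] ~+~++
+~+~+
~~+~+
~~++~
~+~~+
[7] ~+~++
+~+~+
~~+~+
~~+++
~+~+~
[8] ~+~++
+~+~+
~~+~+
~~+~+
~++~+
[9] ~+~++
+~+~+
~~+~+
~~+++
~+~+~
[10] ~+~++
+++~+
++~~+
~++++
~+~+~
[11] +~~++
~++~+
++~~+
~++++
~+~+~
[12] +~~++
~++~+
++~~+
~+++~
~+~~+
[13] +~~++
~++~+
++~~+
++++~
+~~~+
[14] ~~~++
+~+~+
~+~~+
++++~
+~~~+
[15] ~~~++
+~+~~
~+~+~
+++++
+~~~+
[16] ~~~++
+~+~+
~+~~+
++++~
+~~~+
[17] ~~~~+
+~~+~
~+~++
++++~
+~~~+
[18] ~~~~+
++~+~
+~+++
+~++~
+~~~+
[19] ~~~~+
++~+~
+~~++
++~~~
+~+~+
[20] ~~~~+
++~+~
+~~++
++~~+
+~++~
[21] +~~~+
~~~+~
~~~++
++~~+
+~++~
[22] +~~~+
~~~~~
~~+~~
++~++
+~++~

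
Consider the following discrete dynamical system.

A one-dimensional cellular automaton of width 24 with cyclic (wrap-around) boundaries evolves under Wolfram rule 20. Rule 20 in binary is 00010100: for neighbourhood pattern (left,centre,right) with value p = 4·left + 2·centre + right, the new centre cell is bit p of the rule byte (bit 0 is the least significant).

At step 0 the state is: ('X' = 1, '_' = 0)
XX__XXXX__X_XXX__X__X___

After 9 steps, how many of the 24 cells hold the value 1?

7

step 0: XX__XXXX__X_XXX__X__X___
step 1: __X_____X_X____X_XX_XX__
step 2: __XX____X_XX___X______X_
step 3: ____X___X___X__XX_____XX
step 4: X___XX__XX__XX___X______
step 5: XX____X___X___X__XX_____
step 6: __X___XX__XX__XX___X____
step 7: __XX____X___X___X__XX___
step 8: ____X___XX__XX__XX___X__
step 9: ____XX____X___X___X__XX_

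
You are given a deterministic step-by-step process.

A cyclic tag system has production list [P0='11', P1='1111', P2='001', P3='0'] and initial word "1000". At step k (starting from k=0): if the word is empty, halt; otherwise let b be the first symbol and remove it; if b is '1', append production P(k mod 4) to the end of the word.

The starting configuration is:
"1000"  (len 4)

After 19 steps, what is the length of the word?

19

step 0: "1000"  (len 4)
step 1: "00011"  (len 5)
step 2: "0011"  (len 4)
step 3: "011"  (len 3)
step 4: "11"  (len 2)
step 5: "111"  (len 3)
step 6: "111111"  (len 6)
step 7: "11111001"  (len 8)
step 8: "11110010"  (len 8)
step 9: "111001011"  (len 9)
step 10: "110010111111"  (len 12)
step 11: "10010111111001"  (len 14)
step 12: "00101111110010"  (len 14)
step 13: "0101111110010"  (len 13)
step 14: "101111110010"  (len 12)
step 15: "01111110010001"  (len 14)
step 16: "1111110010001"  (len 13)
step 17: "11111001000111"  (len 14)
step 18: "11110010001111111"  (len 17)
step 19: "1110010001111111001"  (len 19)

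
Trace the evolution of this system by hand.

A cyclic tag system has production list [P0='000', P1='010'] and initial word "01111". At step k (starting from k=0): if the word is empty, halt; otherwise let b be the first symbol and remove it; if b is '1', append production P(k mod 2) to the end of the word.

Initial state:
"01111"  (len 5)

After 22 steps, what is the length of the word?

gen 0: "01111"  (len 5)
gen 1: "1111"  (len 4)
gen 2: "111010"  (len 6)
gen 3: "11010000"  (len 8)
gen 4: "1010000010"  (len 10)
gen 5: "010000010000"  (len 12)
gen 6: "10000010000"  (len 11)
gen 7: "0000010000000"  (len 13)
gen 8: "000010000000"  (len 12)
gen 9: "00010000000"  (len 11)
gen 10: "0010000000"  (len 10)
gen 11: "010000000"  (len 9)
gen 12: "10000000"  (len 8)
gen 13: "0000000000"  (len 10)
gen 14: "000000000"  (len 9)
gen 15: "00000000"  (len 8)
gen 16: "0000000"  (len 7)
gen 17: "000000"  (len 6)
gen 18: "00000"  (len 5)
gen 19: "0000"  (len 4)
gen 20: "000"  (len 3)
gen 21: "00"  (len 2)
gen 22: "0"  (len 1)

1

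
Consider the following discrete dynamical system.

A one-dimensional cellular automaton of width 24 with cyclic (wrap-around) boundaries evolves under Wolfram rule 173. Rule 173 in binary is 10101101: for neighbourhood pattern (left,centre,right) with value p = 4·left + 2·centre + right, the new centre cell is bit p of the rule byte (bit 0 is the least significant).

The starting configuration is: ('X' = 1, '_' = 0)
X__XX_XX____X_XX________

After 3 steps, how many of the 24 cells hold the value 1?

k=0  X__XX_XX____X_XX________
k=1  X__X_XX__XX_XXX__XXXXXX_
k=2  X__XXX___X_XXX___XXXXX_X
k=3  ___XX__X_XXXX__X_XXXX_XX

14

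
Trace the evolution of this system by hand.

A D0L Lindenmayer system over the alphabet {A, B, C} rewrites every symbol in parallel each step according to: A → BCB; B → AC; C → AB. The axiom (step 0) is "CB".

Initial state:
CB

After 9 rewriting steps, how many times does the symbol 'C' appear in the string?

step 0: CB
step 1: ABAC
step 2: BCBACBCBAB
step 3: ACABACBCBABACABACBCBAC
step 4: BCBABBCBACBCBABACABACBCBACBCBABBCBACBCBABACABACBCBAB
step 5: ACABACBCBACACABACBCBABACABACBCBACBCBABBCBACBCBABACABACBCBABACABACBCBACACABACBCBABACABACBCBACBCBABBCBACBCBABACABACBCBAC
step 6: BCBABBCBACBCBABACABACBCBABBCBABBCBACBCBABACABACBCBACBCBABB…CABACBCBACACABACBCBABACABACBCBACBCBABBCBACBCBABACABACBCBAB  (len 274)
step 7: ACABACBCBACACABACBCBABACABACBCBACBCBABBCBACBCBABACABACBCBA…CABACBCBACACABACBCBABACABACBCBACBCBABBCBACBCBABACABACBCBAC  (len 628)
step 8: BCBABBCBACBCBABACABACBCBABBCBABBCBACBCBABACABACBCBACBCBABB…CABACBCBACACABACBCBABACABACBCBACBCBABBCBACBCBABACABACBCBAB  (len 1450)
step 9: ACABACBCBACACABACBCBABACABACBCBACBCBABBCBACBCBABACABACBCBA…CABACBCBACACABACBCBABACABACBCBACBCBABBCBACBCBABACABACBCBAC  (len 3334)

1015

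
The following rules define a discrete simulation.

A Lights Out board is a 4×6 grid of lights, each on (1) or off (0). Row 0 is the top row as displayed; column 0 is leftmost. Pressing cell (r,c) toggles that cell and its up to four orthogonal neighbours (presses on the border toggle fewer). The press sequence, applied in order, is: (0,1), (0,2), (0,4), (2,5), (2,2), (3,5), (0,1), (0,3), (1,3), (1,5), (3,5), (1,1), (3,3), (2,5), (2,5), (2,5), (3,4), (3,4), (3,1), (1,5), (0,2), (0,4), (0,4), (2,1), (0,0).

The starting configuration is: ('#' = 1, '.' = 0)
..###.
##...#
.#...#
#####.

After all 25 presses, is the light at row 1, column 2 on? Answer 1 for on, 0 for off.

t=0: ..###.
##...#
.#...#
#####.
t=1: ##.##.
#....#
.#...#
#####.
t=2: #.#.#.
#.#..#
.#...#
#####.
t=3: #.##.#
#.#.##
.#...#
#####.
t=4: #.##.#
#.#.#.
.#..#.
######
t=5: #.##.#
#...#.
..###.
##.###
t=6: #.##.#
#...#.
..####
##.#..
t=7: .#.#.#
##..#.
..####
##.#..
t=8: .##.##
##.##.
..####
##.#..
t=9: .#####
###...
..#.##
##.#..
t=10: .####.
###.##
..#.#.
##.#..
t=11: .####.
###.##
..#.##
##.###
t=12: ..###.
....##
.##.##
##.###
t=13: ..###.
....##
.#####
###..#
t=14: ..###.
....#.
.###..
###...
t=15: ..###.
....##
.#####
###..#
t=16: ..###.
....#.
.###..
###...
t=17: ..###.
....#.
.####.
######
t=18: ..###.
....#.
.###..
###...
t=19: ..###.
....#.
..##..
......
t=20: ..####
.....#
..##.#
......
t=21: .#..##
..#..#
..##.#
......
t=22: .#.#..
..#.##
..##.#
......
t=23: .#..##
..#..#
..##.#
......
t=24: .#..##
.##..#
##.#.#
.#....
t=25: #...##
###..#
##.#.#
.#....

1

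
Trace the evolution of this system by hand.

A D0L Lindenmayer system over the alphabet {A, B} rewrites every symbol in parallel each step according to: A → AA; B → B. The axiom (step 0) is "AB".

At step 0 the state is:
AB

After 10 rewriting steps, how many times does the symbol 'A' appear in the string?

k=0  AB
k=1  AAB
k=2  AAAAB
k=3  AAAAAAAAB
k=4  AAAAAAAAAAAAAAAAB
k=5  AAAAAAAAAAAAAAAAAAAAAAAAAAAAAAAAB
k=6  AAAAAAAAAAAAAAAAAAAAAAAAAAAAAAAAAAAAAAAAAAAAAAAAAAAAAAAAAAAAAAAAB
k=7  AAAAAAAAAAAAAAAAAAAAAAAAAAAAAAAAAAAAAAAAAAAAAAAAAAAAAAAAAA…AAAAAAAAAAAAAAAAAAAAAAAAAAAAAAAAAAAAAAAAAAAAAAAAAAAAAAAAAB  (len 129)
k=8  AAAAAAAAAAAAAAAAAAAAAAAAAAAAAAAAAAAAAAAAAAAAAAAAAAAAAAAAAA…AAAAAAAAAAAAAAAAAAAAAAAAAAAAAAAAAAAAAAAAAAAAAAAAAAAAAAAAAB  (len 257)
k=9  AAAAAAAAAAAAAAAAAAAAAAAAAAAAAAAAAAAAAAAAAAAAAAAAAAAAAAAAAA…AAAAAAAAAAAAAAAAAAAAAAAAAAAAAAAAAAAAAAAAAAAAAAAAAAAAAAAAAB  (len 513)
k=10  AAAAAAAAAAAAAAAAAAAAAAAAAAAAAAAAAAAAAAAAAAAAAAAAAAAAAAAAAA…AAAAAAAAAAAAAAAAAAAAAAAAAAAAAAAAAAAAAAAAAAAAAAAAAAAAAAAAAB  (len 1025)

1024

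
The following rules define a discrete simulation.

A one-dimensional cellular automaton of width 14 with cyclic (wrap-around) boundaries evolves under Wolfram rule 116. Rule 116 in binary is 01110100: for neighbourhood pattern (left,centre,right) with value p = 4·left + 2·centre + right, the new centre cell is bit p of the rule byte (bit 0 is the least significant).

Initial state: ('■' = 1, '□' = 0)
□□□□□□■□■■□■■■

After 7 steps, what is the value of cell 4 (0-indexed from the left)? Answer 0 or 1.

t=0: □□□□□□■□■■□■■■
t=1: ■□□□□□■■□■■□□■
t=2: ■■□□□□□■■□■■□□
t=3: □■■□□□□□■■□■■□
t=4: □□■■□□□□□■■□■■
t=5: ■□□■■□□□□□■■□■
t=6: ■■□□■■□□□□□■■□
t=7: □■■□□■■□□□□□■■

0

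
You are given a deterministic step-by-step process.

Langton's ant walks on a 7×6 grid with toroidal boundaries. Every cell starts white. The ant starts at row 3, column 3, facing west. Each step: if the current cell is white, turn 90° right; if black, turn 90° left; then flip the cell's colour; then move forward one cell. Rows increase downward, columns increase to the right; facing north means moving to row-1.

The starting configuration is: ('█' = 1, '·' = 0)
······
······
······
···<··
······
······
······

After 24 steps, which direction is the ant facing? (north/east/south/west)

step 0: ······
······
······
···<··
······
······
······
step 1: ······
······
···^··
···█··
······
······
······
step 2: ······
······
···█>·
···█··
······
······
······
step 3: ······
······
···██·
···█v·
······
······
······
step 4: ······
······
···██·
···<█·
······
······
······
step 5: ······
······
···██·
····█·
···v··
······
······
step 6: ······
······
···██·
····█·
··<█··
······
······
step 7: ······
······
···██·
··^·█·
··██··
······
······
step 8: ······
······
···██·
··█>█·
··██··
······
······
step 9: ······
······
···██·
··███·
··█v··
······
······
step 10: ······
······
···██·
··███·
··█·>·
······
······
step 11: ······
······
···██·
··███·
··█·█·
····v·
······
step 12: ······
······
···██·
··███·
··█·█·
···<█·
······
step 13: ······
······
···██·
··███·
··█^█·
···██·
······
step 14: ······
······
···██·
··███·
··██>·
···██·
······
step 15: ······
······
···██·
··██^·
··██··
···██·
······
step 16: ······
······
···██·
··█<··
··██··
···██·
······
step 17: ······
······
···██·
··█···
··█v··
···██·
······
step 18: ······
······
···██·
··█···
··█·>·
···██·
······
step 19: ······
······
···██·
··█···
··█·█·
···█v·
······
step 20: ······
······
···██·
··█···
··█·█·
···█·>
······
step 21: ······
······
···██·
··█···
··█·█·
···█·█
·····v
step 22: ······
······
···██·
··█···
··█·█·
···█·█
····<█
step 23: ······
······
···██·
··█···
··█·█·
···█^█
····██
step 24: ······
······
···██·
··█···
··█·█·
···██>
····██

east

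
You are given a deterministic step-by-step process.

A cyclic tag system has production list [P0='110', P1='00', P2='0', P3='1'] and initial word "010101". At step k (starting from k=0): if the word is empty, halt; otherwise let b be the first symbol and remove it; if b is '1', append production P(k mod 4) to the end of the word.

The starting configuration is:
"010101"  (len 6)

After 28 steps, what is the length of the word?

7

k=0  "010101"  (len 6)
k=1  "10101"  (len 5)
k=2  "010100"  (len 6)
k=3  "10100"  (len 5)
k=4  "01001"  (len 5)
k=5  "1001"  (len 4)
k=6  "00100"  (len 5)
k=7  "0100"  (len 4)
k=8  "100"  (len 3)
k=9  "00110"  (len 5)
k=10  "0110"  (len 4)
k=11  "110"  (len 3)
k=12  "101"  (len 3)
k=13  "01110"  (len 5)
k=14  "1110"  (len 4)
k=15  "1100"  (len 4)
k=16  "1001"  (len 4)
k=17  "001110"  (len 6)
k=18  "01110"  (len 5)
k=19  "1110"  (len 4)
k=20  "1101"  (len 4)
k=21  "101110"  (len 6)
k=22  "0111000"  (len 7)
k=23  "111000"  (len 6)
k=24  "110001"  (len 6)
k=25  "10001110"  (len 8)
k=26  "000111000"  (len 9)
k=27  "00111000"  (len 8)
k=28  "0111000"  (len 7)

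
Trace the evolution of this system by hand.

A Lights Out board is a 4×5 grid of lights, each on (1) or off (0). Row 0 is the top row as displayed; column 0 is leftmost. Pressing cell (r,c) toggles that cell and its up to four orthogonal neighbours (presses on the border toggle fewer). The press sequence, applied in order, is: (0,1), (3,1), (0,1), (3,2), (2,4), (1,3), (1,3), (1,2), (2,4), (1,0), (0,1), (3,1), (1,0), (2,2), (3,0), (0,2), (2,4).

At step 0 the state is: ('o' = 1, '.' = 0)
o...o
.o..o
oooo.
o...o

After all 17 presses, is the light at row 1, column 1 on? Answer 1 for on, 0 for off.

1

k=0  o...o
.o..o
oooo.
o...o
k=1  .oo.o
....o
oooo.
o...o
k=2  .oo.o
....o
o.oo.
.oo.o
k=3  o...o
.o..o
o.oo.
.oo.o
k=4  o...o
.o..o
o..o.
...oo
k=5  o...o
.o...
o...o
...o.
k=6  o..oo
.oooo
o..oo
...o.
k=7  o...o
.o...
o...o
...o.
k=8  o.o.o
..oo.
o.o.o
...o.
k=9  o.o.o
..ooo
o.oo.
...oo
k=10  ..o.o
ooooo
..oo.
...oo
k=11  oo..o
o.ooo
..oo.
...oo
k=12  oo..o
o.ooo
.ooo.
ooooo
k=13  .o..o
.oooo
oooo.
ooooo
k=14  .o..o
.o.oo
o....
oo.oo
k=15  .o..o
.o.oo
.....
...oo
k=16  ..ooo
.oooo
.....
...oo
k=17  ..ooo
.ooo.
...oo
...o.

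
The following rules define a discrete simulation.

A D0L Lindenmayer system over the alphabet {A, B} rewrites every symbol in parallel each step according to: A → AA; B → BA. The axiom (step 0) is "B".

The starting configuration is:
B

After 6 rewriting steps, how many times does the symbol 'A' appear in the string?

63

step 0: B
step 1: BA
step 2: BAAA
step 3: BAAAAAAA
step 4: BAAAAAAAAAAAAAAA
step 5: BAAAAAAAAAAAAAAAAAAAAAAAAAAAAAAA
step 6: BAAAAAAAAAAAAAAAAAAAAAAAAAAAAAAAAAAAAAAAAAAAAAAAAAAAAAAAAAAAAAAA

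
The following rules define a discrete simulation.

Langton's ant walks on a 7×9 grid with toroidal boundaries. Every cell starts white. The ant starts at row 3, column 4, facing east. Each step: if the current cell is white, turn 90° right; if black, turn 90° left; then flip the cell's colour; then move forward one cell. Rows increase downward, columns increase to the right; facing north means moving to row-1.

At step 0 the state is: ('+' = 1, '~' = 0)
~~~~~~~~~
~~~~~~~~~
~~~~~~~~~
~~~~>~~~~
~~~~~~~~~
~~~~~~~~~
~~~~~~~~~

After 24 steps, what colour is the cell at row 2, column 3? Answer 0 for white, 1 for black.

gen 0: ~~~~~~~~~
~~~~~~~~~
~~~~~~~~~
~~~~>~~~~
~~~~~~~~~
~~~~~~~~~
~~~~~~~~~
gen 1: ~~~~~~~~~
~~~~~~~~~
~~~~~~~~~
~~~~+~~~~
~~~~v~~~~
~~~~~~~~~
~~~~~~~~~
gen 2: ~~~~~~~~~
~~~~~~~~~
~~~~~~~~~
~~~~+~~~~
~~~<+~~~~
~~~~~~~~~
~~~~~~~~~
gen 3: ~~~~~~~~~
~~~~~~~~~
~~~~~~~~~
~~~^+~~~~
~~~++~~~~
~~~~~~~~~
~~~~~~~~~
gen 4: ~~~~~~~~~
~~~~~~~~~
~~~~~~~~~
~~~+>~~~~
~~~++~~~~
~~~~~~~~~
~~~~~~~~~
gen 5: ~~~~~~~~~
~~~~~~~~~
~~~~^~~~~
~~~+~~~~~
~~~++~~~~
~~~~~~~~~
~~~~~~~~~
gen 6: ~~~~~~~~~
~~~~~~~~~
~~~~+>~~~
~~~+~~~~~
~~~++~~~~
~~~~~~~~~
~~~~~~~~~
gen 7: ~~~~~~~~~
~~~~~~~~~
~~~~++~~~
~~~+~v~~~
~~~++~~~~
~~~~~~~~~
~~~~~~~~~
gen 8: ~~~~~~~~~
~~~~~~~~~
~~~~++~~~
~~~+<+~~~
~~~++~~~~
~~~~~~~~~
~~~~~~~~~
gen 9: ~~~~~~~~~
~~~~~~~~~
~~~~^+~~~
~~~+++~~~
~~~++~~~~
~~~~~~~~~
~~~~~~~~~
gen 10: ~~~~~~~~~
~~~~~~~~~
~~~<~+~~~
~~~+++~~~
~~~++~~~~
~~~~~~~~~
~~~~~~~~~
gen 11: ~~~~~~~~~
~~~^~~~~~
~~~+~+~~~
~~~+++~~~
~~~++~~~~
~~~~~~~~~
~~~~~~~~~
gen 12: ~~~~~~~~~
~~~+>~~~~
~~~+~+~~~
~~~+++~~~
~~~++~~~~
~~~~~~~~~
~~~~~~~~~
gen 13: ~~~~~~~~~
~~~++~~~~
~~~+v+~~~
~~~+++~~~
~~~++~~~~
~~~~~~~~~
~~~~~~~~~
gen 14: ~~~~~~~~~
~~~++~~~~
~~~<++~~~
~~~+++~~~
~~~++~~~~
~~~~~~~~~
~~~~~~~~~
gen 15: ~~~~~~~~~
~~~++~~~~
~~~~++~~~
~~~v++~~~
~~~++~~~~
~~~~~~~~~
~~~~~~~~~
gen 16: ~~~~~~~~~
~~~++~~~~
~~~~++~~~
~~~~>+~~~
~~~++~~~~
~~~~~~~~~
~~~~~~~~~
gen 17: ~~~~~~~~~
~~~++~~~~
~~~~^+~~~
~~~~~+~~~
~~~++~~~~
~~~~~~~~~
~~~~~~~~~
gen 18: ~~~~~~~~~
~~~++~~~~
~~~<~+~~~
~~~~~+~~~
~~~++~~~~
~~~~~~~~~
~~~~~~~~~
gen 19: ~~~~~~~~~
~~~^+~~~~
~~~+~+~~~
~~~~~+~~~
~~~++~~~~
~~~~~~~~~
~~~~~~~~~
gen 20: ~~~~~~~~~
~~<~+~~~~
~~~+~+~~~
~~~~~+~~~
~~~++~~~~
~~~~~~~~~
~~~~~~~~~
gen 21: ~~^~~~~~~
~~+~+~~~~
~~~+~+~~~
~~~~~+~~~
~~~++~~~~
~~~~~~~~~
~~~~~~~~~
gen 22: ~~+>~~~~~
~~+~+~~~~
~~~+~+~~~
~~~~~+~~~
~~~++~~~~
~~~~~~~~~
~~~~~~~~~
gen 23: ~~++~~~~~
~~+v+~~~~
~~~+~+~~~
~~~~~+~~~
~~~++~~~~
~~~~~~~~~
~~~~~~~~~
gen 24: ~~++~~~~~
~~<++~~~~
~~~+~+~~~
~~~~~+~~~
~~~++~~~~
~~~~~~~~~
~~~~~~~~~

1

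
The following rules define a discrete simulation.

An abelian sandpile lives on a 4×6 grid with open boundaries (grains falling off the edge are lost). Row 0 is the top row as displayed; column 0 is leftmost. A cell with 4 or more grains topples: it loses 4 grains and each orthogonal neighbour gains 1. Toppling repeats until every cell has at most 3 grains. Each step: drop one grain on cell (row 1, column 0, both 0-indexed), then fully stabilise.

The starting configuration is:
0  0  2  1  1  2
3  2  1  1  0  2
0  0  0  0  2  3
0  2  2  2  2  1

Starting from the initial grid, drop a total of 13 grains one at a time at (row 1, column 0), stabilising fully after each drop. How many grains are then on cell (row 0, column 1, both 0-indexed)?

[0] 0  0  2  1  1  2
3  2  1  1  0  2
0  0  0  0  2  3
0  2  2  2  2  1
[1] 1  0  2  1  1  2
0  3  1  1  0  2
1  0  0  0  2  3
0  2  2  2  2  1
[2] 1  0  2  1  1  2
1  3  1  1  0  2
1  0  0  0  2  3
0  2  2  2  2  1
[3] 1  0  2  1  1  2
2  3  1  1  0  2
1  0  0  0  2  3
0  2  2  2  2  1
[4] 1  0  2  1  1  2
3  3  1  1  0  2
1  0  0  0  2  3
0  2  2  2  2  1
[5] 2  1  2  1  1  2
1  0  2  1  0  2
2  1  0  0  2  3
0  2  2  2  2  1
[6] 2  1  2  1  1  2
2  0  2  1  0  2
2  1  0  0  2  3
0  2  2  2  2  1
[7] 2  1  2  1  1  2
3  0  2  1  0  2
2  1  0  0  2  3
0  2  2  2  2  1
[8] 3  1  2  1  1  2
0  1  2  1  0  2
3  1  0  0  2  3
0  2  2  2  2  1
[9] 3  1  2  1  1  2
1  1  2  1  0  2
3  1  0  0  2  3
0  2  2  2  2  1
[10] 3  1  2  1  1  2
2  1  2  1  0  2
3  1  0  0  2  3
0  2  2  2  2  1
[11] 3  1  2  1  1  2
3  1  2  1  0  2
3  1  0  0  2  3
0  2  2  2  2  1
[12] 0  2  2  1  1  2
2  2  2  1  0  2
0  2  0  0  2  3
1  2  2  2  2  1
[13] 0  2  2  1  1  2
3  2  2  1  0  2
0  2  0  0  2  3
1  2  2  2  2  1

2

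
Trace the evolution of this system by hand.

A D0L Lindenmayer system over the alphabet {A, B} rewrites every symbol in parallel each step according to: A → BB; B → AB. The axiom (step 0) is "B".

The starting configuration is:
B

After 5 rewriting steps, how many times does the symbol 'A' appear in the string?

11

gen 0: B
gen 1: AB
gen 2: BBAB
gen 3: ABABBBAB
gen 4: BBABBBABABABBBAB
gen 5: ABABBBABABABBBABBBABBBABABABBBAB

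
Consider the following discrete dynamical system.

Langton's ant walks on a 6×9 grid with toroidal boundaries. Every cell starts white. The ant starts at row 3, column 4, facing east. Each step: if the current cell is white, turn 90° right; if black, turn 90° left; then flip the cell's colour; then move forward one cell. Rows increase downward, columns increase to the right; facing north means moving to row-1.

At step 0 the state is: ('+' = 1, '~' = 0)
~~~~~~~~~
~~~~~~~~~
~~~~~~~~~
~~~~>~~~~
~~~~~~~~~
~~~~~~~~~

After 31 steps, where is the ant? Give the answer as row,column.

1,3

gen 0: ~~~~~~~~~
~~~~~~~~~
~~~~~~~~~
~~~~>~~~~
~~~~~~~~~
~~~~~~~~~
gen 1: ~~~~~~~~~
~~~~~~~~~
~~~~~~~~~
~~~~+~~~~
~~~~v~~~~
~~~~~~~~~
gen 2: ~~~~~~~~~
~~~~~~~~~
~~~~~~~~~
~~~~+~~~~
~~~<+~~~~
~~~~~~~~~
gen 3: ~~~~~~~~~
~~~~~~~~~
~~~~~~~~~
~~~^+~~~~
~~~++~~~~
~~~~~~~~~
gen 4: ~~~~~~~~~
~~~~~~~~~
~~~~~~~~~
~~~+>~~~~
~~~++~~~~
~~~~~~~~~
gen 5: ~~~~~~~~~
~~~~~~~~~
~~~~^~~~~
~~~+~~~~~
~~~++~~~~
~~~~~~~~~
gen 6: ~~~~~~~~~
~~~~~~~~~
~~~~+>~~~
~~~+~~~~~
~~~++~~~~
~~~~~~~~~
gen 7: ~~~~~~~~~
~~~~~~~~~
~~~~++~~~
~~~+~v~~~
~~~++~~~~
~~~~~~~~~
gen 8: ~~~~~~~~~
~~~~~~~~~
~~~~++~~~
~~~+<+~~~
~~~++~~~~
~~~~~~~~~
gen 9: ~~~~~~~~~
~~~~~~~~~
~~~~^+~~~
~~~+++~~~
~~~++~~~~
~~~~~~~~~
gen 10: ~~~~~~~~~
~~~~~~~~~
~~~<~+~~~
~~~+++~~~
~~~++~~~~
~~~~~~~~~
gen 11: ~~~~~~~~~
~~~^~~~~~
~~~+~+~~~
~~~+++~~~
~~~++~~~~
~~~~~~~~~
gen 12: ~~~~~~~~~
~~~+>~~~~
~~~+~+~~~
~~~+++~~~
~~~++~~~~
~~~~~~~~~
gen 13: ~~~~~~~~~
~~~++~~~~
~~~+v+~~~
~~~+++~~~
~~~++~~~~
~~~~~~~~~
gen 14: ~~~~~~~~~
~~~++~~~~
~~~<++~~~
~~~+++~~~
~~~++~~~~
~~~~~~~~~
gen 15: ~~~~~~~~~
~~~++~~~~
~~~~++~~~
~~~v++~~~
~~~++~~~~
~~~~~~~~~
gen 16: ~~~~~~~~~
~~~++~~~~
~~~~++~~~
~~~~>+~~~
~~~++~~~~
~~~~~~~~~
gen 17: ~~~~~~~~~
~~~++~~~~
~~~~^+~~~
~~~~~+~~~
~~~++~~~~
~~~~~~~~~
gen 18: ~~~~~~~~~
~~~++~~~~
~~~<~+~~~
~~~~~+~~~
~~~++~~~~
~~~~~~~~~
gen 19: ~~~~~~~~~
~~~^+~~~~
~~~+~+~~~
~~~~~+~~~
~~~++~~~~
~~~~~~~~~
gen 20: ~~~~~~~~~
~~<~+~~~~
~~~+~+~~~
~~~~~+~~~
~~~++~~~~
~~~~~~~~~
gen 21: ~~^~~~~~~
~~+~+~~~~
~~~+~+~~~
~~~~~+~~~
~~~++~~~~
~~~~~~~~~
gen 22: ~~+>~~~~~
~~+~+~~~~
~~~+~+~~~
~~~~~+~~~
~~~++~~~~
~~~~~~~~~
gen 23: ~~++~~~~~
~~+v+~~~~
~~~+~+~~~
~~~~~+~~~
~~~++~~~~
~~~~~~~~~
gen 24: ~~++~~~~~
~~<++~~~~
~~~+~+~~~
~~~~~+~~~
~~~++~~~~
~~~~~~~~~
gen 25: ~~++~~~~~
~~~++~~~~
~~v+~+~~~
~~~~~+~~~
~~~++~~~~
~~~~~~~~~
gen 26: ~~++~~~~~
~~~++~~~~
~<++~+~~~
~~~~~+~~~
~~~++~~~~
~~~~~~~~~
gen 27: ~~++~~~~~
~^~++~~~~
~+++~+~~~
~~~~~+~~~
~~~++~~~~
~~~~~~~~~
gen 28: ~~++~~~~~
~+>++~~~~
~+++~+~~~
~~~~~+~~~
~~~++~~~~
~~~~~~~~~
gen 29: ~~++~~~~~
~++++~~~~
~+v+~+~~~
~~~~~+~~~
~~~++~~~~
~~~~~~~~~
gen 30: ~~++~~~~~
~++++~~~~
~+~>~+~~~
~~~~~+~~~
~~~++~~~~
~~~~~~~~~
gen 31: ~~++~~~~~
~++^+~~~~
~+~~~+~~~
~~~~~+~~~
~~~++~~~~
~~~~~~~~~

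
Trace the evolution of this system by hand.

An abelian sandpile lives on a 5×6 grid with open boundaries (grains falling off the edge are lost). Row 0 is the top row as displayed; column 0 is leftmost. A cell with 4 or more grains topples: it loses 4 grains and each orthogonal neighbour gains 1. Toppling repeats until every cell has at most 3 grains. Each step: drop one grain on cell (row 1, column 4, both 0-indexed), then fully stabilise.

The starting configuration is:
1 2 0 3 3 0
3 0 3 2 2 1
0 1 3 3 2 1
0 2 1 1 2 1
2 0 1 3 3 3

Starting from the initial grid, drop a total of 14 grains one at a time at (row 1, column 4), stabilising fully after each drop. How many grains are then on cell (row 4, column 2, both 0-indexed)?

gen 0: 1 2 0 3 3 0
3 0 3 2 2 1
0 1 3 3 2 1
0 2 1 1 2 1
2 0 1 3 3 3
gen 1: 1 2 0 3 3 0
3 0 3 2 3 1
0 1 3 3 2 1
0 2 1 1 2 1
2 0 1 3 3 3
gen 2: 1 2 2 1 1 1
3 1 1 2 3 2
0 2 1 2 0 2
0 2 2 2 3 1
2 0 1 3 3 3
gen 3: 1 2 2 1 2 1
3 1 1 3 0 3
0 2 1 2 1 2
0 2 2 2 3 1
2 0 1 3 3 3
gen 4: 1 2 2 1 2 1
3 1 1 3 1 3
0 2 1 2 1 2
0 2 2 2 3 1
2 0 1 3 3 3
gen 5: 1 2 2 1 2 1
3 1 1 3 2 3
0 2 1 2 1 2
0 2 2 2 3 1
2 0 1 3 3 3
gen 6: 1 2 2 1 2 1
3 1 1 3 3 3
0 2 1 2 1 2
0 2 2 2 3 1
2 0 1 3 3 3
gen 7: 1 2 2 2 3 2
3 1 2 0 2 0
0 2 1 3 2 3
0 2 2 2 3 1
2 0 1 3 3 3
gen 8: 1 2 2 2 3 2
3 1 2 0 3 0
0 2 1 3 2 3
0 2 2 2 3 1
2 0 1 3 3 3
gen 9: 1 2 2 3 0 3
3 1 2 1 1 1
0 2 1 3 3 3
0 2 2 2 3 1
2 0 1 3 3 3
gen 10: 1 2 2 3 0 3
3 1 2 1 2 1
0 2 1 3 3 3
0 2 2 2 3 1
2 0 1 3 3 3
gen 11: 1 2 2 3 0 3
3 1 2 1 3 1
0 2 1 3 3 3
0 2 2 2 3 1
2 0 1 3 3 3
gen 12: 1 2 2 3 1 3
3 1 2 3 1 3
0 2 2 1 3 1
0 2 3 1 3 0
2 0 2 1 2 1
gen 13: 1 2 2 3 1 3
3 1 2 3 2 3
0 2 2 1 3 1
0 2 3 1 3 0
2 0 2 1 2 1
gen 14: 1 2 2 3 1 3
3 1 2 3 3 3
0 2 2 1 3 1
0 2 3 1 3 0
2 0 2 1 2 1

2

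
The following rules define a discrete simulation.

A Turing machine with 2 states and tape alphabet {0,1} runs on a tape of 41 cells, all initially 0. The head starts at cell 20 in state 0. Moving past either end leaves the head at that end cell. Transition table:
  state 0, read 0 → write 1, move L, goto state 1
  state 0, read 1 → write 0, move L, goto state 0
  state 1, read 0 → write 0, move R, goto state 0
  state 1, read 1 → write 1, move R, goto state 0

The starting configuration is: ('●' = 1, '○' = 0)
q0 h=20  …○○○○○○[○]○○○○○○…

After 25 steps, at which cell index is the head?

11

0) q0 h=20  …○○○○○○[○]○○○○○○…
1) q1 h=19  …○○○○○○[○]●○○○○○…
2) q0 h=20  …○○○○○○[●]○○○○○○…
3) q0 h=19  …○○○○○○[○]○○○○○○…
4) q1 h=18  …○○○○○○[○]●○○○○○…
5) q0 h=19  …○○○○○○[●]○○○○○○…
6) q0 h=18  …○○○○○○[○]○○○○○○…
7) q1 h=17  …○○○○○○[○]●○○○○○…
8) q0 h=18  …○○○○○○[●]○○○○○○…
9) q0 h=17  …○○○○○○[○]○○○○○○…
10) q1 h=16  …○○○○○○[○]●○○○○○…
11) q0 h=17  …○○○○○○[●]○○○○○○…
12) q0 h=16  …○○○○○○[○]○○○○○○…
13) q1 h=15  …○○○○○○[○]●○○○○○…
14) q0 h=16  …○○○○○○[●]○○○○○○…
15) q0 h=15  …○○○○○○[○]○○○○○○…
16) q1 h=14  …○○○○○○[○]●○○○○○…
17) q0 h=15  …○○○○○○[●]○○○○○○…
18) q0 h=14  …○○○○○○[○]○○○○○○…
19) q1 h=13  …○○○○○○[○]●○○○○○…
20) q0 h=14  …○○○○○○[●]○○○○○○…
21) q0 h=13  …○○○○○○[○]○○○○○○…
22) q1 h=12  …○○○○○○[○]●○○○○○…
23) q0 h=13  …○○○○○○[●]○○○○○○…
24) q0 h=12  …○○○○○○[○]○○○○○○…
25) q1 h=11  …○○○○○○[○]●○○○○○…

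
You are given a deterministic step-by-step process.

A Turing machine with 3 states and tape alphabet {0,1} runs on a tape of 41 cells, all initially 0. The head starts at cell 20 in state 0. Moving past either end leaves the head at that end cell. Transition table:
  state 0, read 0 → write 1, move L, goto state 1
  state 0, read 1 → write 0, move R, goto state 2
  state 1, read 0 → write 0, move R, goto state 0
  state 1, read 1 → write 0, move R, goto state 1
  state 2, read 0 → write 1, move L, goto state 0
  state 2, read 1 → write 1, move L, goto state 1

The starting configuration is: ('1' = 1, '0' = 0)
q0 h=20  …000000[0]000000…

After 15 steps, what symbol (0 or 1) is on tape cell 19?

0

0) q0 h=20  …000000[0]000000…
1) q1 h=19  …000000[0]100000…
2) q0 h=20  …000000[1]000000…
3) q2 h=21  …000000[0]000000…
4) q0 h=20  …000000[0]100000…
5) q1 h=19  …000000[0]110000…
6) q0 h=20  …000000[1]100000…
7) q2 h=21  …000000[1]000000…
8) q1 h=20  …000000[0]100000…
9) q0 h=21  …000000[1]000000…
10) q2 h=22  …000000[0]000000…
11) q0 h=21  …000000[0]100000…
12) q1 h=20  …000000[0]110000…
13) q0 h=21  …000000[1]100000…
14) q2 h=22  …000000[1]000000…
15) q1 h=21  …000000[0]100000…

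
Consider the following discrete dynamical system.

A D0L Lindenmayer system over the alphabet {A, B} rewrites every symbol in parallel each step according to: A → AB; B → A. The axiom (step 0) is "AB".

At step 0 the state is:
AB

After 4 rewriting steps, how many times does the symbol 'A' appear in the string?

0) AB
1) ABA
2) ABAAB
3) ABAABABA
4) ABAABABAABAAB

8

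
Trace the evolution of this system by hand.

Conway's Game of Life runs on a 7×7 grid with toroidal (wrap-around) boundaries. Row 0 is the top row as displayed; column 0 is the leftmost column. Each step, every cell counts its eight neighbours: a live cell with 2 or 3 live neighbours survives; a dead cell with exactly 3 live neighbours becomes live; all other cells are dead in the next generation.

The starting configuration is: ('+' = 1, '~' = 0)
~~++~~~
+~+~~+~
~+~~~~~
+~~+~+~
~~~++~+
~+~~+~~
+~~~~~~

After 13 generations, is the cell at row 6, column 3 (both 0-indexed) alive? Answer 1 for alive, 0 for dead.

0

gen 0: ~~++~~~
+~+~~+~
~+~~~~~
+~~+~+~
~~~++~+
~+~~+~~
+~~~~~~
gen 1: ~~++~~+
~~++~~~
+++~+~~
+~++~++
+~++~~+
+~~+++~
~+++~~~
gen 2: ~~~~+~~
+~~~+~~
+~~~++~
~~~~~+~
~~~~~~~
+~~~~+~
++~~~++
gen 3: ~+~~+~~
~~~++~+
~~~~++~
~~~~+++
~~~~~~+
++~~~+~
++~~++~
gen 4: ~++~~~+
~~~+~~~
~~~~~~~
~~~~+~+
~~~~+~~
~+~~++~
~~+~++~
gen 5: ~++~++~
~~+~~~~
~~~~~~~
~~~~~+~
~~~++~~
~~~~~~~
+~+~+~+
gen 6: +~+~+++
~+++~~~
~~~~~~~
~~~~+~~
~~~~+~~
~~~~++~
+~+~+~+
gen 7: ~~~~+~~
+++++++
~~++~~~
~~~~~~~
~~~++~~
~~~~+~+
+~~~~~~
gen 8: ~~+~+~~
++~~~++
+~~~~++
~~+~+~~
~~~+++~
~~~+++~
~~~~~+~
gen 9: ++~~+~~
~+~~+~~
~~~~+~~
~~~~~~~
~~+~~~~
~~~+~~+
~~~~~+~
gen 10: ++~~++~
++~+++~
~~~~~~~
~~~~~~~
~~~~~~~
~~~~~~~
+~~~+++
gen 11: ~~+~~~~
++++~+~
~~~~+~~
~~~~~~~
~~~~~~~
~~~~~++
++~~+~~
gen 12: ~~~~+~+
~++++~~
~++++~~
~~~~~~~
~~~~~~~
+~~~~++
++~~~++
gen 13: ~~~~+~+
++~~~~~
~+~~+~~
~~++~~~
~~~~~~+
~+~~~+~
~+~~+~~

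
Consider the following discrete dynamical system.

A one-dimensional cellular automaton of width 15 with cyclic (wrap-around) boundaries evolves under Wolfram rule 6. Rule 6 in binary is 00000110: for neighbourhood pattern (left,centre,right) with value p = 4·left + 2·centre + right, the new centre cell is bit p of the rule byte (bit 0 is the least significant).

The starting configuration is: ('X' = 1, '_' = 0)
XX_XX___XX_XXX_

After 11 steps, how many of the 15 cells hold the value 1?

1

[0] XX_XX___XX_XXX_
[1] _______X_______
[2] ______XX_______
[3] _____X_________
[4] ____XX_________
[5] ___X___________
[6] __XX___________
[7] _X_____________
[8] XX_____________
[9] ______________X
[10] _____________XX
[11] ____________X__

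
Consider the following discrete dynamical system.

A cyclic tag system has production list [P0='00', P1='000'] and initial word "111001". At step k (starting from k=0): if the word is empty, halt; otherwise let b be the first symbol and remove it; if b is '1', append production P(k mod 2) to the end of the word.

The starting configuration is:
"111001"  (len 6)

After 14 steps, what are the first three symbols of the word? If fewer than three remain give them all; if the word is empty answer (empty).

00

k=0  "111001"  (len 6)
k=1  "1100100"  (len 7)
k=2  "100100000"  (len 9)
k=3  "0010000000"  (len 10)
k=4  "010000000"  (len 9)
k=5  "10000000"  (len 8)
k=6  "0000000000"  (len 10)
k=7  "000000000"  (len 9)
k=8  "00000000"  (len 8)
k=9  "0000000"  (len 7)
k=10  "000000"  (len 6)
k=11  "00000"  (len 5)
k=12  "0000"  (len 4)
k=13  "000"  (len 3)
k=14  "00"  (len 2)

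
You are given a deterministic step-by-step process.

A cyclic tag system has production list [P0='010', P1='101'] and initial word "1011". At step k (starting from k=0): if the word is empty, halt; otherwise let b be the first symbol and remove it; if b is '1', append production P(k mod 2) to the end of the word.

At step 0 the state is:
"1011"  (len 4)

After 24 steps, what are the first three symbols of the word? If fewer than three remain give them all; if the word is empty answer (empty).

010

step 0: "1011"  (len 4)
step 1: "011010"  (len 6)
step 2: "11010"  (len 5)
step 3: "1010010"  (len 7)
step 4: "010010101"  (len 9)
step 5: "10010101"  (len 8)
step 6: "0010101101"  (len 10)
step 7: "010101101"  (len 9)
step 8: "10101101"  (len 8)
step 9: "0101101010"  (len 10)
step 10: "101101010"  (len 9)
step 11: "01101010010"  (len 11)
step 12: "1101010010"  (len 10)
step 13: "101010010010"  (len 12)
step 14: "01010010010101"  (len 14)
step 15: "1010010010101"  (len 13)
step 16: "010010010101101"  (len 15)
step 17: "10010010101101"  (len 14)
step 18: "0010010101101101"  (len 16)
step 19: "010010101101101"  (len 15)
step 20: "10010101101101"  (len 14)
step 21: "0010101101101010"  (len 16)
step 22: "010101101101010"  (len 15)
step 23: "10101101101010"  (len 14)
step 24: "0101101101010101"  (len 16)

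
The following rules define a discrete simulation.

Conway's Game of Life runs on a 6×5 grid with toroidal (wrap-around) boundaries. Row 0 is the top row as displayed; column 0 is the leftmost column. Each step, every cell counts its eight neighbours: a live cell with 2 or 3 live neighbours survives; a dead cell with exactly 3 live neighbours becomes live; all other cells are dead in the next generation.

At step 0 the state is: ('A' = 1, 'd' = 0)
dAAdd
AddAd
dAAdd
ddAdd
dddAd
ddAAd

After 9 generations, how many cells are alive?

2

[0] dAAdd
AddAd
dAAdd
ddAdd
dddAd
ddAAd
[1] dAddA
AddAd
dAAAd
dAAAd
dddAd
dAdAd
[2] dAdAA
AddAd
Adddd
dAddA
dAdAA
AddAA
[3] dAddd
AAAAd
AAddd
dAAAA
dAddd
dAddd
[4] ddddd
ddddA
ddddd
dddAA
dAdAd
AAAdd
[5] AAddd
ddddd
dddAA
ddAAA
dAdAd
AAAdd
[6] AdAdd
AdddA
ddAdA
Adddd
ddddd
ddddA
[7] AAdAd
AdddA
dAdAA
ddddd
ddddd
ddddd
[8] AAddd
ddddd
dddAA
ddddd
ddddd
ddddd
[9] ddddd
AdddA
ddddd
ddddd
ddddd
ddddd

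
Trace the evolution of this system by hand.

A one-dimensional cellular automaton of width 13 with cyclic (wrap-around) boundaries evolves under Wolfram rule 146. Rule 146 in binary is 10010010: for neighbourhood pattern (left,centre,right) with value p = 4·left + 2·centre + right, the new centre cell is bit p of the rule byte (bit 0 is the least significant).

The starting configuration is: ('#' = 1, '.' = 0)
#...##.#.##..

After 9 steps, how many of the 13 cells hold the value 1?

2

gen 0: #...##.#.##..
gen 1: .#.#.......##
gen 2: ....#.....#..
gen 3: ...#.#...#.#.
gen 4: ..#...#.#...#
gen 5: ##.#.#...#.#.
gen 6: ......#.#....
gen 7: .....#...#...
gen 8: ....#.#.#.#..
gen 9: ...#.......#.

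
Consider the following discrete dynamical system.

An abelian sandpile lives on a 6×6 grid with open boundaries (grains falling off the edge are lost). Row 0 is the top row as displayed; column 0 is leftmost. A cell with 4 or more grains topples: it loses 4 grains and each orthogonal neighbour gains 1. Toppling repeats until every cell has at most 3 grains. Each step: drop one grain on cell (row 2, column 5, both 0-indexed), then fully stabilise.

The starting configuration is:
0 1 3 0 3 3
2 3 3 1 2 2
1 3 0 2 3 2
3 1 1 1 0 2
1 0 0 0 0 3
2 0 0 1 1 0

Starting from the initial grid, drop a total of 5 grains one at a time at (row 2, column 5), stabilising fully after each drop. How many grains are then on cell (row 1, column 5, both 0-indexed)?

2

0) 0 1 3 0 3 3
2 3 3 1 2 2
1 3 0 2 3 2
3 1 1 1 0 2
1 0 0 0 0 3
2 0 0 1 1 0
1) 0 1 3 0 3 3
2 3 3 1 2 2
1 3 0 2 3 3
3 1 1 1 0 2
1 0 0 0 0 3
2 0 0 1 1 0
2) 0 1 3 0 3 3
2 3 3 1 3 3
1 3 0 3 0 1
3 1 1 1 1 3
1 0 0 0 0 3
2 0 0 1 1 0
3) 0 1 3 0 3 3
2 3 3 1 3 3
1 3 0 3 0 2
3 1 1 1 1 3
1 0 0 0 0 3
2 0 0 1 1 0
4) 0 1 3 0 3 3
2 3 3 1 3 3
1 3 0 3 0 3
3 1 1 1 1 3
1 0 0 0 0 3
2 0 0 1 1 0
5) 0 1 3 1 1 1
2 3 3 2 1 2
1 3 0 3 2 2
3 1 1 1 2 1
1 0 0 0 1 0
2 0 0 1 1 1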